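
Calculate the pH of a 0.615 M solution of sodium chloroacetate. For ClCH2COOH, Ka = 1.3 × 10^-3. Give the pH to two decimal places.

ClCH2COO- is the conjugate base of the weak acid ClCH2COOH.
Kb = Kw/Ka = 1.0×10^-14 / 1.3 × 10^-3 = 7.69 × 10^-12
Kb = x²/(0.615 − x) = 7.69 × 10^-12
Since Kb ≪ C₀, x ≈ √(Kb·C₀) = 2.17 × 10^-6 M.
Check: 0.00035% ionized — well under 5%, approximation valid.
pOH = −log(2.17 × 10^-6) = 5.66; pH = 14.00 − 5.66 = 8.34

pH = 8.34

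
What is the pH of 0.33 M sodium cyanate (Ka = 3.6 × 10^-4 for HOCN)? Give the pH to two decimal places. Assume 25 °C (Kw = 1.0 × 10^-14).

OCN- is the conjugate base of the weak acid HOCN.
Kb = Kw/Ka = 1.0×10^-14 / 3.6 × 10^-4 = 2.78 × 10^-11
Kb = x²/(0.33 − x) = 2.78 × 10^-11
Since Kb ≪ C₀, x ≈ √(Kb·C₀) = 3.03 × 10^-6 M.
(x/C₀ = 0.00092% < 5%, so the approximation holds.)
pOH = −log(3.03 × 10^-6) = 5.52; pH = 14.00 − 5.52 = 8.48

pH = 8.48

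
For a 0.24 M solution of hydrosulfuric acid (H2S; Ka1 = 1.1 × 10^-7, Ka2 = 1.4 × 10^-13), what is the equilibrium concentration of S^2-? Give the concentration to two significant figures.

1.4 × 10^-13 M

First ionization gives [H+] ≈ [HS-] = 1.62 × 10^-4 M.
Second step: Ka2 = [H+][S^2-]/[HS-] ≈ [S^2-] (since [H+] ≈ [HS-]).
So [S^2-] ≈ Ka2.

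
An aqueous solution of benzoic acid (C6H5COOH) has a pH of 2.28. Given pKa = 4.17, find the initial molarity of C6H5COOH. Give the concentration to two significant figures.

[H+] = 10^(-2.28) = 5.25 × 10^-3 M = x
Ka = 10^(−4.17) = 6.76 × 10^-5
Ka = x²/(C₀ − x) ⇒ C₀ = x + x²/Ka
C₀ = 5.25 × 10^-3 + (5.25 × 10^-3)²/(6.76 × 10^-5) = 4.13 × 10^-1 M

C₀ = 4.1 × 10^-1 M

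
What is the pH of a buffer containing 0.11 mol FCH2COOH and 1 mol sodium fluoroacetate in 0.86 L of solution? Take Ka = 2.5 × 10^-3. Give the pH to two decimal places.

pKa = −log(2.5 × 10^-3) = 2.602
pH = pKa + log([A⁻]/[HA]) = 2.602 + log(1/0.11)
pH = 2.602 + (+0.959) = 3.56

pH = 3.56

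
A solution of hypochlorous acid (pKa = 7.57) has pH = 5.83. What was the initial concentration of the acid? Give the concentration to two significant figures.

C₀ = 8.3 × 10^-5 M

[H+] = 10^(-5.83) = 1.48 × 10^-6 M = x
Ka = 10^(−7.57) = 2.69 × 10^-8
Ka = x²/(C₀ − x) ⇒ C₀ = x + x²/Ka
C₀ = 1.48 × 10^-6 + (1.48 × 10^-6)²/(2.69 × 10^-8) = 8.29 × 10^-5 M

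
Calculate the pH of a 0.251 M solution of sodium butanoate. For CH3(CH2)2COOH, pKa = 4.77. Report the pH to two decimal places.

CH3(CH2)2COO- is the conjugate base of the weak acid CH3(CH2)2COOH.
Ka = 10^(−4.77) = 1.70 × 10^-5
Kb = Kw/Ka = 1.0×10^-14 / 1.70 × 10^-5 = 5.88 × 10^-10
Kb = x²/(0.251 − x) = 5.88 × 10^-10
Since Kb ≪ C₀, x ≈ √(Kb·C₀) = 1.21 × 10^-5 M.
(x/C₀ = 0.0048% < 5%, so the approximation holds.)
pOH = −log(1.21 × 10^-5) = 4.92; pH = 14.00 − 4.92 = 9.08

pH = 9.08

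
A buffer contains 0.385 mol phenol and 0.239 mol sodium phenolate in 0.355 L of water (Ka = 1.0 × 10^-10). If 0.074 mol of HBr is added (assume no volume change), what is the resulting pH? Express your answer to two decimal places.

Added H+ converts C6H5O- to C6H5OH: C6H5OH → 0.459 mol, C6H5O- → 0.165 mol.
pKa = −log(1.0 × 10^-10) = 10.000
pH = pKa + log(n_C6H5O-/n_C6H5OH) = 10.000 + log(0.165/0.459) = 10.000 + (-0.444)

pH = 9.56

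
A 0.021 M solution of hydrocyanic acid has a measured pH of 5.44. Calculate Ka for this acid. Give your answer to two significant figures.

[H+] = 10^(-5.44) = 3.63 × 10^-6 M
At equilibrium [HA] = 0.021 − 3.63 × 10^-6 = 2.10 × 10^-2 M
Ka = [H+][A-]/[HA] = (3.63 × 10^-6)² / 2.10 × 10^-2 = 6.3 × 10^-10

Ka = 6.3 × 10^-10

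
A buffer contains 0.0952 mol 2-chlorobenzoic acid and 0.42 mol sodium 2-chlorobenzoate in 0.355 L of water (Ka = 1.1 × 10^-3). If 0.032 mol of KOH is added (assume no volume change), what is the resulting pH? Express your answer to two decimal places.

pH = 3.81

After neutralization: n(ClC6H4COOH) = 0.0632 mol, n(ClC6H4COO-) = 0.452 mol.
pKa = −log(1.1 × 10^-3) = 2.959
Henderson–Hasselbalch with mole ratio 0.452/0.0632: pH = 2.959 + (+0.854)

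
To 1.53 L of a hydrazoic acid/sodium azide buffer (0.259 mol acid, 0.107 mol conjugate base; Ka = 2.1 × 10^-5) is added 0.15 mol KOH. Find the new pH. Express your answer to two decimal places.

OH- converts HN3 to N3-: HN3 → 0.109 mol, N3- → 0.257 mol.
pKa = −log(2.1 × 10^-5) = 4.678
Henderson–Hasselbalch with mole ratio 0.257/0.109: pH = 4.678 + (+0.373)

pH = 5.05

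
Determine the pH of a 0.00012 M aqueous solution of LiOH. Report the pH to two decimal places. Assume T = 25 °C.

pH = 10.08

LiOH is a strong base; [OH-] = 0.00012 M.
pOH = -log(0.00012) = 3.92
pH = 14.00 - 3.92 = 10.08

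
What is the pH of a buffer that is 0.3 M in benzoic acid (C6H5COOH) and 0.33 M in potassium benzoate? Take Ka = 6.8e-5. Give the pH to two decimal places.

pKa = −log(6.8 × 10^-5) = 4.167
Henderson–Hasselbalch: pH = pKa + log([C6H5COO-]/[C6H5COOH]) = 4.167 + log(0.33/0.3)
pH = 4.167 + (+0.041) = 4.21

pH = 4.21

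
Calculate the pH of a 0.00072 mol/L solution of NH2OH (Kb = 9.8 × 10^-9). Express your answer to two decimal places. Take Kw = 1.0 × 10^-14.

NH2OH + H2O ⇌ NH3OH+ + OH-
Kb = [OH-]²/(0.00072 − [OH-]) = 9.8 × 10^-9
Assume [OH-] ≪ 0.00072: [OH-] ≈ √(9.8 × 10^-9 × 0.00072) = 2.66 × 10^-6 M
Check: 0.37% ionized — well under 5%, approximation valid.
pOH = 5.58, so pH = 14.00 − pOH = 8.42

pH = 8.42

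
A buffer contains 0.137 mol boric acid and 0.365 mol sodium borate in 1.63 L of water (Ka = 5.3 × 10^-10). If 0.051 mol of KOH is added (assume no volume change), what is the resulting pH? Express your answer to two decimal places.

pH = 9.96

OH- converts B(OH)3 to B(OH)4-: B(OH)3 → 0.086 mol, B(OH)4- → 0.416 mol.
pKa = −log(5.3 × 10^-10) = 9.276
pH = pKa + log([A⁻]/[HA]) = 9.276 + log(0.416/0.086) = 9.276 +0.685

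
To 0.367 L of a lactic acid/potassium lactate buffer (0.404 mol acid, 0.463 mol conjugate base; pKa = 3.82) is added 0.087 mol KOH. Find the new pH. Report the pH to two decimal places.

OH- converts CH3CH(OH)COOH to CH3CH(OH)COO-: CH3CH(OH)COOH → 0.317 mol, CH3CH(OH)COO- → 0.55 mol.
Henderson–Hasselbalch with mole ratio 0.55/0.317: pH = 3.82 + (+0.239)

pH = 4.06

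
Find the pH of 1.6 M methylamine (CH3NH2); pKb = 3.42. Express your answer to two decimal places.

CH3NH2 + H2O ⇌ CH3NH3+ + OH-
Kb = 10^(−3.42) = 3.80 × 10^-4
From the ICE table, Kb = x²/(1.6 − x) = 3.80 × 10^-4.
Assume x ≪ 1.6: x ≈ √(3.80 × 10^-4 × 1.6) = 2.47 × 10^-2 M
pOH = −log(2.47 × 10^-2) = 1.61; pH = 14.00 − 1.61 = 12.39

pH = 12.39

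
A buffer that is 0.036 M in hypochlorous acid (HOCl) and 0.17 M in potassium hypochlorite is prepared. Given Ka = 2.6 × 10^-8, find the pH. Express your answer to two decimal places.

pH = 8.26

pKa = −log(2.6 × 10^-8) = 7.585
Using pH = pKa + log([base]/[acid]) with [base]/[acid] = 0.17/0.036:
pH = 7.585 + (+0.674) = 8.26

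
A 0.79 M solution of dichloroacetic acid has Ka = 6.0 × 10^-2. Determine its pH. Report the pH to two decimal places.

Cl2CHCOOH ⇌ Cl2CHCOO- + H+
From the ICE table, Ka = [H+]²/(0.79 − [H+]) = 6.0 × 10^-2.
The 5% rule fails; solving [H+]² + Ka·[H+] − Ka·C₀ = 0 exactly:
[H+] = (−Ka + √(Ka² + 4·Ka·C₀))/2 = 1.90 × 10^-1 M
pH = −log[H+] = −log(1.90 × 10^-1) = 0.72

pH = 0.72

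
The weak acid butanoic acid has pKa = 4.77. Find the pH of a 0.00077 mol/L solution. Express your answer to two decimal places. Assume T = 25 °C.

CH3(CH2)2COOH ⇌ CH3(CH2)2COO- + H+
Ka = 10^(−4.77) = 1.70 × 10^-5
Let x = [H+] at equilibrium. Ka = x²/(0.00077 − x).
Here C₀/Ka ≈ 45.3, so the small-x approximation fails. Use the quadratic:
x = (−Ka + √(Ka² + 4·Ka·C₀))/2 = 1.06 × 10^-4 M
pH = −log(1.06 × 10^-4) = 3.97

pH = 3.97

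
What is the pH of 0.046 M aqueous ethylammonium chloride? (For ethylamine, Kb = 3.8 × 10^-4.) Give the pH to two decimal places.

pH = 5.96

C2H5NH3+ is the conjugate acid of the weak base C2H5NH2.
Ka = Kw/Kb = 1.0×10^-14 / 3.8 × 10^-4 = 2.63 × 10^-11
Ka = [H+]²/(0.046 − [H+]) = 2.63 × 10^-11
Neglecting [H+] in the denominator: [H+] = √(2.63 × 10^-11 × 0.046) = 1.10 × 10^-6 M
pH = −log(1.10 × 10^-6) = 5.96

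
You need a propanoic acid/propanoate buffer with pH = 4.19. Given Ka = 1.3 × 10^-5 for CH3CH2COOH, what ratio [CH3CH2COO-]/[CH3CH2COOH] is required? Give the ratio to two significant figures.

pKa = -log(1.3 × 10^-5) = 4.886
pH = pKa + log(r) ⇒ log(r) = 4.19 − 4.886 = -0.696
r = [CH3CH2COO-]/[CH3CH2COOH] = 10^(-0.696) = 0.201

ratio = 0.20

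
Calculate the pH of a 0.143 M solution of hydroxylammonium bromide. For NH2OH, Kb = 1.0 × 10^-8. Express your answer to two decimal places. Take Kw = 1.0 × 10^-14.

pH = 3.42

NH3OH+ is the conjugate acid of the weak base NH2OH.
Ka = Kw/Kb = 1.0×10^-14 / 1.0 × 10^-8 = 1.00 × 10^-6
Ka = x²/(0.143 − x) = 1.00 × 10^-6
Neglecting x in the denominator: x = √(1.00 × 10^-6 × 0.143) = 3.78 × 10^-4 M
pH = −log(3.78 × 10^-4) = 3.42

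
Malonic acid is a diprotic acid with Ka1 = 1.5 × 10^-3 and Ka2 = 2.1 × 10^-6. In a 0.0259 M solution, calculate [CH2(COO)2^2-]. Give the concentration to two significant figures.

2.1 × 10^-6 M

First ionization gives [H+] ≈ [CH2(COOH)COO-] = 5.53 × 10^-3 M.
Second step: Ka2 = [H+][CH2(COO)2^2-]/[CH2(COOH)COO-] ≈ [CH2(COO)2^2-] (since [H+] ≈ [CH2(COOH)COO-]).
So [CH2(COO)2^2-] ≈ Ka2.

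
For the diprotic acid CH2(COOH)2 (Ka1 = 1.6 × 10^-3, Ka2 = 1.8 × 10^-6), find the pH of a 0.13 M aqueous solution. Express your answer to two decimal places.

Ka1 ≫ Ka2, so treat the first dissociation as the only significant source of H+.
Ka1 = x²/(0.13 − x) = 1.6 × 10^-3
Solving the quadratic: x = (−Ka1 + √(Ka1² + 4·Ka1·C₀))/2 = 1.36 × 10^-2 M
pH = −log(1.36 × 10^-2) = 1.87

pH = 1.87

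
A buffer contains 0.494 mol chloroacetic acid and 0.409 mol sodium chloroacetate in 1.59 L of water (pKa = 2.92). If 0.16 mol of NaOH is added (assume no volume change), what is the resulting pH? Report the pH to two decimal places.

After neutralization: n(ClCH2COOH) = 0.334 mol, n(ClCH2COO-) = 0.569 mol.
pH = pKa + log([A⁻]/[HA]) = 2.92 + log(0.569/0.334) = 2.92 +0.231

pH = 3.15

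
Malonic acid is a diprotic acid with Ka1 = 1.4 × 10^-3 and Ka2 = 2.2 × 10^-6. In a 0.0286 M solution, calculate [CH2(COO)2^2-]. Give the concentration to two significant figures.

First ionization gives [H+] ≈ [CH2(COOH)COO-] = 5.67 × 10^-3 M.
Second step: Ka2 = [H+][CH2(COO)2^2-]/[CH2(COOH)COO-] ≈ [CH2(COO)2^2-] (since [H+] ≈ [CH2(COOH)COO-]).
So [CH2(COO)2^2-] ≈ Ka2.

2.2 × 10^-6 M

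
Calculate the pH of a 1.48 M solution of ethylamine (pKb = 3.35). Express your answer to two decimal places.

pH = 12.41

C2H5NH2 + H2O ⇌ C2H5NH3+ + OH-
Kb = 10^(−3.35) = 4.47 × 10^-4
From the ICE table, Kb = x²/(1.48 − x) = 4.47 × 10^-4.
Neglecting x in the denominator: x = √(4.47 × 10^-4 × 1.48) = 2.57 × 10^-2 M
pOH = −log(2.57 × 10^-2) = 1.59; pH = 14.00 − 1.59 = 12.41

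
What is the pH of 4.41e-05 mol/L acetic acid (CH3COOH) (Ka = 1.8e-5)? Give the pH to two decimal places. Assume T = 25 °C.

CH3COOH ⇌ CH3COO- + H+
Let x = [H+] at equilibrium. Ka = x²/(4.41e-05 − x).
x is not negligible relative to C₀; solve x² + 1.8e-05·x − 7.94e-10 = 0.
x = (−Ka + √(Ka² + 4·Ka·C₀))/2 = 2.06 × 10^-5 M
pH = −log(2.06 × 10^-5) = 4.69

pH = 4.69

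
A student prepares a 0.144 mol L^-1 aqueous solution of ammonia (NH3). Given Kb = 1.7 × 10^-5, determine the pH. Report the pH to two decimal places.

NH3 + H2O ⇌ NH4+ + OH-
From the ICE table, Kb = x²/(0.144 − x) = 1.7 × 10^-5.
Assume x ≪ 0.144: x ≈ √(1.7 × 10^-5 × 0.144) = 1.56 × 10^-3 M
pOH = −log(1.56 × 10^-3) = 2.81; pH = 14.00 − 2.81 = 11.19

pH = 11.19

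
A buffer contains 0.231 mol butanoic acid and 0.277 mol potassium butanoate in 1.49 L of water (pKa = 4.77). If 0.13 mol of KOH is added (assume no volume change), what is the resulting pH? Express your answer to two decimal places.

pH = 5.38

OH- converts CH3(CH2)2COOH to CH3(CH2)2COO-: CH3(CH2)2COOH → 0.101 mol, CH3(CH2)2COO- → 0.407 mol.
pH = pKa + log([A⁻]/[HA]) = 4.77 + log(0.407/0.101) = 4.77 +0.605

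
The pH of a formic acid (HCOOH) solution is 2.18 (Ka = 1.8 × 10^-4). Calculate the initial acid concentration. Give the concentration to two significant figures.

C₀ = 2.5 × 10^-1 M

[H+] = 10^(-2.18) = 6.61 × 10^-3 M = x
Ka = x²/(C₀ − x) ⇒ C₀ = x + x²/Ka
C₀ = 6.61 × 10^-3 + (6.61 × 10^-3)²/(1.8 × 10^-4) = 2.49 × 10^-1 M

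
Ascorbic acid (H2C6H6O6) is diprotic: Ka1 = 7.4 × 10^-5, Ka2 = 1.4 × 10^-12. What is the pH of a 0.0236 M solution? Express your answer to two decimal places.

Ka1 ≫ Ka2, so treat the first dissociation as the only significant source of H+.
Ka1 = x²/(0.0236 − x) = 7.4 × 10^-5
Solving the quadratic: x = (−Ka1 + √(Ka1² + 4·Ka1·C₀))/2 = 1.29 × 10^-3 M
pH = −log(1.29 × 10^-3) = 2.89

pH = 2.89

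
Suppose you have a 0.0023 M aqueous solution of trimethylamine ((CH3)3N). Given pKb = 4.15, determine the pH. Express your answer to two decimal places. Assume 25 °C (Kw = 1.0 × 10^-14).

(CH3)3N + H2O ⇌ (CH3)3NH+ + OH-
Kb = 10^(−4.15) = 7.08 × 10^-5
From the ICE table, Kb = [OH-]²/(0.0023 − [OH-]) = 7.08 × 10^-5.
Here C₀/Kb ≈ 32.5, so the small-[OH-] approximation fails. Use the quadratic:
[OH-] = [−7.08e-05 + √(7.08e-05² + 6.51e-07)]/2 = 3.70 × 10^-4 M
pOH = 3.43, so pH = 14.00 − pOH = 10.57

pH = 10.57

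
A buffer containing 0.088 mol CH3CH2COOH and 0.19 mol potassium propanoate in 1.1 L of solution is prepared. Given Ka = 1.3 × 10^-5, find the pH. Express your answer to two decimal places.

pH = 5.22

pKa = −log(1.3 × 10^-5) = 4.886
pH = pKa + log([A⁻]/[HA]) = 4.886 + log(0.19/0.088)
pH = 4.886 + (+0.334) = 5.22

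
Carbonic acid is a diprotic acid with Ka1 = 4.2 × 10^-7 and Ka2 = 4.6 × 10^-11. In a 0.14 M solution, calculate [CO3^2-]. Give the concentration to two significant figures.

First ionization gives [H+] ≈ [HCO3-] = 2.42 × 10^-4 M.
Second step: Ka2 = [H+][CO3^2-]/[HCO3-] ≈ [CO3^2-] (since [H+] ≈ [HCO3-]).
So [CO3^2-] ≈ Ka2.

4.6 × 10^-11 M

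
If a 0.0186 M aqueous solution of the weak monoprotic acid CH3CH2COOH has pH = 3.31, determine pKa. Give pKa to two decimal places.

pKa = 4.88

[H+] = 10^(-3.31) = 4.90 × 10^-4 M
At equilibrium [HA] = 0.0186 − 4.90 × 10^-4 = 1.81 × 10^-2 M
Ka = [H+][A-]/[HA] = (4.90 × 10^-4)² / 1.81 × 10^-2 = 1.33 × 10^-5
pKa = -log(1.33 × 10^-5) = 4.88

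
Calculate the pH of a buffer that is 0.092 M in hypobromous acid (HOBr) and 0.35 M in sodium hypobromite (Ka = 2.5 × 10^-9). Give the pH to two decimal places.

pH = 9.18

pKa = −log(2.5 × 10^-9) = 8.602
Henderson–Hasselbalch: pH = pKa + log([OBr-]/[HOBr]) = 8.602 + log(0.35/0.092)
pH = 8.602 + (+0.580) = 9.18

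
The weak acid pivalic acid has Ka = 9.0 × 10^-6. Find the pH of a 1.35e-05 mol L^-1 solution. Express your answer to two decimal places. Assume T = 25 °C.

pH = 5.13

(CH3)3CCOOH ⇌ (CH3)3CCOO- + H+
Ka = [H+]²/(1.35e-05 − [H+]) = 9.0 × 10^-6
The 5% rule fails; solving [H+]² + Ka·[H+] − Ka·C₀ = 0 exactly:
[H+] = (−Ka + √(Ka² + 4·Ka·C₀))/2 = 7.41 × 10^-6 M
pH = −log(7.41 × 10^-6) = 5.13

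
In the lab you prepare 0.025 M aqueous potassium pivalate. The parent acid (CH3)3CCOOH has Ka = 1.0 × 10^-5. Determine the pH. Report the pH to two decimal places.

(CH3)3CCOO- is the conjugate base of the weak acid (CH3)3CCOOH.
Kb = Kw/Ka = 1.0×10^-14 / 1.0 × 10^-5 = 1.00 × 10^-9
Kb = [OH-]²/(0.025 − [OH-]) = 1.00 × 10^-9
Neglecting [OH-] in the denominator: [OH-] = √(1.00 × 10^-9 × 0.025) = 5.00 × 10^-6 M
pOH = −log(5.00 × 10^-6) = 5.30; pH = 14.00 − 5.30 = 8.70

pH = 8.70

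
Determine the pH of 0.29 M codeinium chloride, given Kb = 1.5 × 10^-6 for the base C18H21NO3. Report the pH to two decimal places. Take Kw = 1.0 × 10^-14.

pH = 4.36

C18H22NO3+ is the conjugate acid of the weak base C18H21NO3.
Ka = Kw/Kb = 1.0×10^-14 / 1.5 × 10^-6 = 6.67 × 10^-9
Let x = [H+] at equilibrium. Ka = x²/(0.29 − x).
Assume x ≪ 0.29: x ≈ √(6.67 × 10^-9 × 0.29) = 4.40 × 10^-5 M
(x/C₀ = 0.015% < 5%, so the approximation holds.)
pH = −log[H+] = −log(4.40 × 10^-5) = 4.36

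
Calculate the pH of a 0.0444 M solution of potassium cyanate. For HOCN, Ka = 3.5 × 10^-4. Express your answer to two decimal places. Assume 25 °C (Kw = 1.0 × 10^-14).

OCN- is the conjugate base of the weak acid HOCN.
Kb = Kw/Ka = 1.0×10^-14 / 3.5 × 10^-4 = 2.86 × 10^-11
From the ICE table, Kb = [OH-]²/(0.0444 − [OH-]) = 2.86 × 10^-11.
Since Kb ≪ C₀, [OH-] ≈ √(Kb·C₀) = 1.13 × 10^-6 M.
([OH-]/C₀ = 0.0025% < 5%, so the approximation holds.)
pOH = 5.95, so pH = 14.00 − pOH = 8.05

pH = 8.05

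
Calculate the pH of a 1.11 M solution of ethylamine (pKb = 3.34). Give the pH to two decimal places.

C2H5NH2 + H2O ⇌ C2H5NH3+ + OH-
Kb = 10^(−3.34) = 4.57 × 10^-4
Kb = x²/(1.11 − x) = 4.57 × 10^-4
Neglecting x in the denominator: x = √(4.57 × 10^-4 × 1.11) = 2.25 × 10^-2 M
pOH = 1.65, so pH = 14.00 − pOH = 12.35

pH = 12.35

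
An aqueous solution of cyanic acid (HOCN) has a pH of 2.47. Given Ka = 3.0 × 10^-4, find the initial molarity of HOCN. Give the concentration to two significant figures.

[H+] = 10^(-2.47) = 3.39 × 10^-3 M = x
Ka = x²/(C₀ − x) ⇒ C₀ = x + x²/Ka
C₀ = 3.39 × 10^-3 + (3.39 × 10^-3)²/(3.0 × 10^-4) = 4.17 × 10^-2 M

C₀ = 4.2 × 10^-2 M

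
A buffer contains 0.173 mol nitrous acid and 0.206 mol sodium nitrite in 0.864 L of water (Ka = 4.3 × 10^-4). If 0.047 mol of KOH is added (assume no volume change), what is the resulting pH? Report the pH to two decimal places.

pH = 3.67

After neutralization: n(HNO2) = 0.126 mol, n(NO2-) = 0.253 mol.
pKa = −log(4.3 × 10^-4) = 3.367
Henderson–Hasselbalch with mole ratio 0.253/0.126: pH = 3.367 + (+0.303)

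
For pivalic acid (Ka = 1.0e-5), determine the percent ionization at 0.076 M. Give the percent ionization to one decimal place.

1.1%

(CH3)3CCOOH ⇌ (CH3)3CCOO- + H+; let x = [H+] at equilibrium.
x ≈ √(Ka·C₀) = √(1.0 × 10^-5 × 0.076) = 8.72 × 10^-4 M
Fraction ionized = 8.72 × 10^-4 / 0.076 = 0.0115 → 1.1%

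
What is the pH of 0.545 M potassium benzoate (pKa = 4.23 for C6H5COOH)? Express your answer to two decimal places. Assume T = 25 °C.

pH = 8.98

C6H5COO- is the conjugate base of the weak acid C6H5COOH.
Ka = 10^(−4.23) = 5.89 × 10^-5
Kb = Kw/Ka = 1.0×10^-14 / 5.89 × 10^-5 = 1.70 × 10^-10
Kb = [OH-]²/(0.545 − [OH-]) = 1.70 × 10^-10
Neglecting [OH-] in the denominator: [OH-] = √(1.70 × 10^-10 × 0.545) = 9.63 × 10^-6 M
([OH-]/C₀ = 0.0018% < 5%, so the approximation holds.)
pOH = −log(9.63 × 10^-6) = 5.02; pH = 14.00 − 5.02 = 8.98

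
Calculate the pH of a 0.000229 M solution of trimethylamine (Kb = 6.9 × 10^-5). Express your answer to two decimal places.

(CH3)3N + H2O ⇌ (CH3)3NH+ + OH-
Let x = [OH-] at equilibrium. Kb = x²/(0.000229 − x).
x is not negligible relative to C₀; solve x² + 6.9e-05·x − 1.58e-08 = 0.
x = [−6.9e-05 + √(6.9e-05² + 6.32e-08)]/2 = 9.59 × 10^-5 M
pOH = −log(9.59 × 10^-5) = 4.02; pH = 14.00 − 4.02 = 9.98

pH = 9.98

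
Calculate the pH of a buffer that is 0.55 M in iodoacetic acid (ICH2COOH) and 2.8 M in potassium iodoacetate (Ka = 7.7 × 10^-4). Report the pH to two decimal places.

pKa = −log(7.7 × 10^-4) = 3.114
pH = pKa + log([A⁻]/[HA]) = 3.114 + log(2.8/0.55)
pH = 3.114 + (+0.707) = 3.82

pH = 3.82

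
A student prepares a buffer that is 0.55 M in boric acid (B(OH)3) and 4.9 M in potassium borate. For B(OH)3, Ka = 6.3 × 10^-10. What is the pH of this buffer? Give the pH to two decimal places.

pKa = −log(6.3 × 10^-10) = 9.201
Using pH = pKa + log([base]/[acid]) with [base]/[acid] = 4.9/0.55:
pH = 9.201 + (+0.950) = 10.15

pH = 10.15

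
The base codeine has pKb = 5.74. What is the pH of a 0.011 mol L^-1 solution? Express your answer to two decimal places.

pH = 10.15

C18H21NO3 + H2O ⇌ C18H22NO3+ + OH-
Kb = 10^(−5.74) = 1.82 × 10^-6
Kb = x²/(0.011 − x) = 1.82 × 10^-6
Since Kb ≪ C₀, x ≈ √(Kb·C₀) = 1.41 × 10^-4 M.
Check: 1.3% ionized — well under 5%, approximation valid.
pOH = −log(1.41 × 10^-4) = 3.85; pH = 14.00 − 3.85 = 10.15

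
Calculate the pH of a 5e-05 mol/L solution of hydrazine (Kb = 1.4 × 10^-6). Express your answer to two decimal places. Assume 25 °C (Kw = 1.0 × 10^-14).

pH = 8.89

N2H4 + H2O ⇌ N2H5+ + OH-
From the ICE table, Kb = [OH-]²/(5e-05 − [OH-]) = 1.4 × 10^-6.
[OH-] is not negligible relative to C₀; solve [OH-]² + 1.4e-06·[OH-] − 7e-11 = 0.
[OH-] = [−1.4e-06 + √(1.4e-06² + 2.8e-10)]/2 = 7.70 × 10^-6 M
pOH = −log(7.70 × 10^-6) = 5.11; pH = 14.00 − 5.11 = 8.89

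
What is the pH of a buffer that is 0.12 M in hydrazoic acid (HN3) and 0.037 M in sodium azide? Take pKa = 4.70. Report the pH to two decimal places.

pH = 4.19

Using pH = pKa + log([base]/[acid]) with [base]/[acid] = 0.037/0.12:
pH = 4.70 + (-0.511) = 4.19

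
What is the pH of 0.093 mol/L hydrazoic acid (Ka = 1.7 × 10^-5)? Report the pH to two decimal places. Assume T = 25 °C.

HN3 ⇌ N3- + H+
Ka = [H+]²/(0.093 − [H+]) = 1.7 × 10^-5
Since Ka ≪ C₀, [H+] ≈ √(Ka·C₀) = 1.26 × 10^-3 M.
Check: 1.4% ionized — well under 5%, approximation valid.
pH = −log(1.26 × 10^-3) = 2.90

pH = 2.90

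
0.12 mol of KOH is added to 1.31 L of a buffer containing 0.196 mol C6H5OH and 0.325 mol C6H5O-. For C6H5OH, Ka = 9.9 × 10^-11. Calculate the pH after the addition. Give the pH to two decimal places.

pH = 10.77

After neutralization: n(C6H5OH) = 0.076 mol, n(C6H5O-) = 0.445 mol.
pKa = −log(9.9 × 10^-11) = 10.004
pH = pKa + log(n_C6H5O-/n_C6H5OH) = 10.004 + log(0.445/0.076) = 10.004 + (+0.768)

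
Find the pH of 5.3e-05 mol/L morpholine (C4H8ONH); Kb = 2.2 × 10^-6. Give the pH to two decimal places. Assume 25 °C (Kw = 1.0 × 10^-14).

pH = 8.99

C4H8ONH + H2O ⇌ C4H8ONH2+ + OH-
Kb = [OH-]²/(5.3e-05 − [OH-]) = 2.2 × 10^-6
[OH-] is not negligible relative to C₀; solve [OH-]² + 2.2e-06·[OH-] − 1.17e-10 = 0.
[OH-] = (−Kb + √(Kb² + 4·Kb·C₀))/2 = 9.75 × 10^-6 M
pOH = −log(9.75 × 10^-6) = 5.01; pH = 14.00 − 5.01 = 8.99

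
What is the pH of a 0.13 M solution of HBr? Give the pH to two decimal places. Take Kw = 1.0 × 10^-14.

pH = 0.89

HBr is a strong acid and dissociates completely, so [H+] = 0.13 M.
pH = -log(0.13) = 0.89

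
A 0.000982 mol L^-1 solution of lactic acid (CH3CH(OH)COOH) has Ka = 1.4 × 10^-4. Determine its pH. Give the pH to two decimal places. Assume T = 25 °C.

pH = 3.51

CH3CH(OH)COOH ⇌ CH3CH(OH)COO- + H+
Ka = [H+]²/(0.000982 − [H+]) = 1.4 × 10^-4
Here C₀/Ka ≈ 7.01, so the small-[H+] approximation fails. Use the quadratic:
[H+] = (−Ka + √(Ka² + 4·Ka·C₀))/2 = 3.07 × 10^-4 M
pH = −log[H+] = −log(3.07 × 10^-4) = 3.51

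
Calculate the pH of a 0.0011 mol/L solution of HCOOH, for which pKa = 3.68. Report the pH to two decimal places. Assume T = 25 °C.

pH = 3.41

HCOOH ⇌ HCOO- + H+
Ka = 10^(−3.68) = 2.09 × 10^-4
Ka = x²/(0.0011 − x) = 2.09 × 10^-4
x is not negligible relative to C₀; solve x² + 0.000209·x − 2.3e-07 = 0.
x = (−Ka + √(Ka² + 4·Ka·C₀))/2 = 3.86 × 10^-4 M
pH = −log(3.86 × 10^-4) = 3.41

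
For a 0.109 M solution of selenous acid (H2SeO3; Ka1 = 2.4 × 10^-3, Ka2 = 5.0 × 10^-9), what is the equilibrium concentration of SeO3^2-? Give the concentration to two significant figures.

5.0 × 10^-9 M

First ionization gives [H+] ≈ [HSeO3-] = 1.50 × 10^-2 M.
Second step: Ka2 = [H+][SeO3^2-]/[HSeO3-] ≈ [SeO3^2-] (since [H+] ≈ [HSeO3-]).
So [SeO3^2-] ≈ Ka2.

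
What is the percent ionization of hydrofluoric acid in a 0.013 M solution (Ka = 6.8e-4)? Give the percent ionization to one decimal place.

HF ⇌ F- + H+; let x = [H+] at equilibrium.
Ka = x²/(C₀ − x); solving the quadratic gives x = 2.65 × 10^-3 M.
% ionization = x/C₀ × 100% = 2.65 × 10^-3/0.013 × 100% = 20.4%

20.4%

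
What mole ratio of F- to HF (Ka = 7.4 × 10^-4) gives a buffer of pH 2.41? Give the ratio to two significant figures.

ratio = 0.19

pKa = -log(7.4 × 10^-4) = 3.131
pH = pKa + log(r) ⇒ log(r) = 2.41 − 3.131 = -0.721
r = [F-]/[HF] = 10^(-0.721) = 0.19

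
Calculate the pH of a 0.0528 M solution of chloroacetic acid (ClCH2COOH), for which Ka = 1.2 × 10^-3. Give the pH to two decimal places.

ClCH2COOH ⇌ ClCH2COO- + H+
From the ICE table, Ka = x²/(0.0528 − x) = 1.2 × 10^-3.
Here C₀/Ka ≈ 44, so the small-x approximation fails. Use the quadratic:
x = [−0.0012 + √(0.0012² + 0.000253)]/2 = 7.38 × 10^-3 M
pH = −log[H+] = −log(7.38 × 10^-3) = 2.13

pH = 2.13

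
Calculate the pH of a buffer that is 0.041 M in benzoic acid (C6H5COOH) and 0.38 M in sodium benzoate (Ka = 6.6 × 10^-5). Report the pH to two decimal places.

pKa = −log(6.6 × 10^-5) = 4.180
pH = pKa + log([A⁻]/[HA]) = 4.180 + log(0.38/0.041)
pH = 4.180 + (+0.967) = 5.15

pH = 5.15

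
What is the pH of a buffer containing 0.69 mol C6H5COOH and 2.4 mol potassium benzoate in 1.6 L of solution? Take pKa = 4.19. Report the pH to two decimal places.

Henderson–Hasselbalch: pH = pKa + log([C6H5COO-]/[C6H5COOH]) = 4.19 + log(2.4/0.69)
pH = 4.19 + (+0.541) = 4.73

pH = 4.73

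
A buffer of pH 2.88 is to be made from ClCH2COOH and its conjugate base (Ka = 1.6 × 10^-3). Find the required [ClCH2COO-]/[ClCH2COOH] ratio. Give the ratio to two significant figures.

ratio = 1.2

pKa = -log(1.6 × 10^-3) = 2.796
pH = pKa + log(r) ⇒ log(r) = 2.88 − 2.796 = +0.084
r = [ClCH2COO-]/[ClCH2COOH] = 10^(+0.084) = 1.21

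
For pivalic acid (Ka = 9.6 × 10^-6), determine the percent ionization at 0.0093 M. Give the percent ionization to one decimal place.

(CH3)3CCOOH ⇌ (CH3)3CCOO- + H+; let x = [H+] at equilibrium.
x ≈ √(Ka·C₀) = √(9.6 × 10^-6 × 0.0093) = 2.99 × 10^-4 M
% ionization = x/C₀ × 100% = 2.99 × 10^-4/0.0093 × 100% = 3.2%

3.2%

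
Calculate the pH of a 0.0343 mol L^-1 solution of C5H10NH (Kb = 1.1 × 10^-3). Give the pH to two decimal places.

pH = 11.75

C5H10NH + H2O ⇌ C5H10NH2+ + OH-
Kb = [OH-]²/(0.0343 − [OH-]) = 1.1 × 10^-3
Here C₀/Kb ≈ 31.2, so the small-[OH-] approximation fails. Use the quadratic:
[OH-] = [−0.0011 + √(0.0011² + 0.000151)]/2 = 5.62 × 10^-3 M
pOH = −log(5.62 × 10^-3) = 2.25; pH = 14.00 − 2.25 = 11.75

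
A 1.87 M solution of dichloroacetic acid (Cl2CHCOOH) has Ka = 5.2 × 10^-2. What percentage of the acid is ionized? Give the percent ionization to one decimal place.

15.3%

Cl2CHCOOH ⇌ Cl2CHCOO- + H+; let x = [H+] at equilibrium.
Solve x² + 0.052x − 0.0972 = 0 → x = 2.87 × 10^-1 M
% ionization = x/C₀ × 100% = 2.87 × 10^-1/1.87 × 100% = 15.3%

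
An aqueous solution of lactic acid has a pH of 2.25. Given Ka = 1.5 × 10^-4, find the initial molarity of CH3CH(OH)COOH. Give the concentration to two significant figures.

C₀ = 2.2 × 10^-1 M

[H+] = 10^(-2.25) = 5.62 × 10^-3 M = x
Ka = x²/(C₀ − x) ⇒ C₀ = x + x²/Ka
C₀ = 5.62 × 10^-3 + (5.62 × 10^-3)²/(1.5 × 10^-4) = 2.16 × 10^-1 M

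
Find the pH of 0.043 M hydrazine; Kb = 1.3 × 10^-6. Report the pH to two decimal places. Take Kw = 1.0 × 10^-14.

pH = 10.37

N2H4 + H2O ⇌ N2H5+ + OH-
From the ICE table, Kb = [OH-]²/(0.043 − [OH-]) = 1.3 × 10^-6.
Since Kb ≪ C₀, [OH-] ≈ √(Kb·C₀) = 2.36 × 10^-4 M.
pOH = −log(2.36 × 10^-4) = 3.63; pH = 14.00 − 3.63 = 10.37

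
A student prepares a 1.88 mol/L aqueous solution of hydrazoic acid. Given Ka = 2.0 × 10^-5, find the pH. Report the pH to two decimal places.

HN3 ⇌ N3- + H+
From the ICE table, Ka = [H+]²/(1.88 − [H+]) = 2.0 × 10^-5.
Assume [H+] ≪ 1.88: [H+] ≈ √(2.0 × 10^-5 × 1.88) = 6.13 × 10^-3 M
([H+]/C₀ = 0.33% < 5%, so the approximation holds.)
pH = −log[H+] = −log(6.13 × 10^-3) = 2.21

pH = 2.21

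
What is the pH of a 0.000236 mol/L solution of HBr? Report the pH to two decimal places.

HBr is a strong acid and dissociates completely, so [H+] = 0.000236 M.
pH = -log(0.000236) = 3.63

pH = 3.63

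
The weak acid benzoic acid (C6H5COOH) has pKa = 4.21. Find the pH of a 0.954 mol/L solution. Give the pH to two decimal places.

pH = 2.12

C6H5COOH ⇌ C6H5COO- + H+
Ka = 10^(−4.21) = 6.17 × 10^-5
Ka = [H+]²/(0.954 − [H+]) = 6.17 × 10^-5
Assume [H+] ≪ 0.954: [H+] ≈ √(6.17 × 10^-5 × 0.954) = 7.67 × 10^-3 M
Check: 0.8% ionized — well under 5%, approximation valid.
pH = −log[H+] = −log(7.67 × 10^-3) = 2.12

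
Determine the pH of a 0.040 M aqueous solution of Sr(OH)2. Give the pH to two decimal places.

pH = 12.90

Sr(OH)2 is a strong base (each formula unit releases 2 OH-); [OH-] = 0.08 M.
pOH = -log(0.08) = 1.10
pH = 14.00 - 1.10 = 12.90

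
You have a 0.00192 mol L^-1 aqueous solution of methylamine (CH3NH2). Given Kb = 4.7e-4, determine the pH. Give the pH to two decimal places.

pH = 10.87

CH3NH2 + H2O ⇌ CH3NH3+ + OH-
From the ICE table, Kb = x²/(0.00192 − x) = 4.7 × 10^-4.
x is not negligible relative to C₀; solve x² + 0.00047·x − 9.02e-07 = 0.
x = [−0.00047 + √(0.00047² + 3.61e-06)]/2 = 7.44 × 10^-4 M
pOH = 3.13, so pH = 14.00 − pOH = 10.87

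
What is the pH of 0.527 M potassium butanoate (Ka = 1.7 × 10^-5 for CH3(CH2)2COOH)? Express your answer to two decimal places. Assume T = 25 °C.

pH = 9.25

CH3(CH2)2COO- is the conjugate base of the weak acid CH3(CH2)2COOH.
Kb = Kw/Ka = 1.0×10^-14 / 1.7 × 10^-5 = 5.88 × 10^-10
From the ICE table, Kb = [OH-]²/(0.527 − [OH-]) = 5.88 × 10^-10.
Neglecting [OH-] in the denominator: [OH-] = √(5.88 × 10^-10 × 0.527) = 1.76 × 10^-5 M
Check: 0.0033% ionized — well under 5%, approximation valid.
pOH = 4.75, so pH = 14.00 − pOH = 9.25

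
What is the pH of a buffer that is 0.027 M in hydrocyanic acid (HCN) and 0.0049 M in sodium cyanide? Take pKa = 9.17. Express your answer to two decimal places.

pH = 8.43

pH = pKa + log([A⁻]/[HA]) = 9.17 + log(0.0049/0.027)
pH = 9.17 + (-0.741) = 8.43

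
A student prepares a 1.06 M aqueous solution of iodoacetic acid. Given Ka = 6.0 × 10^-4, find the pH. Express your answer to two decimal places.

pH = 1.60

ICH2COOH ⇌ ICH2COO- + H+
Ka = [H+]²/(1.06 − [H+]) = 6.0 × 10^-4
Neglecting [H+] in the denominator: [H+] = √(6.0 × 10^-4 × 1.06) = 2.52 × 10^-2 M
([H+]/C₀ = 2.4% < 5%, so the approximation holds.)
pH = −log[H+] = −log(2.52 × 10^-2) = 1.60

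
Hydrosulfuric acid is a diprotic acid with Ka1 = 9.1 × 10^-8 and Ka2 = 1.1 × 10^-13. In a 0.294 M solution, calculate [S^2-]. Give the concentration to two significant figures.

1.1 × 10^-13 M

First ionization gives [H+] ≈ [HS-] = 1.64 × 10^-4 M.
Second step: Ka2 = [H+][S^2-]/[HS-] ≈ [S^2-] (since [H+] ≈ [HS-]).
So [S^2-] ≈ Ka2.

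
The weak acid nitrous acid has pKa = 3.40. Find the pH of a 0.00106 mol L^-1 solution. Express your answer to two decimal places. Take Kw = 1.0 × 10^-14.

HNO2 ⇌ NO2- + H+
Ka = 10^(−3.40) = 3.98 × 10^-4
From the ICE table, Ka = [H+]²/(0.00106 − [H+]) = 3.98 × 10^-4.
[H+] is not negligible relative to C₀; solve [H+]² + 0.000398·[H+] − 4.22e-07 = 0.
[H+] = [−0.000398 + √(0.000398² + 1.69e-06)]/2 = 4.80 × 10^-4 M
pH = −log[H+] = −log(4.80 × 10^-4) = 3.32

pH = 3.32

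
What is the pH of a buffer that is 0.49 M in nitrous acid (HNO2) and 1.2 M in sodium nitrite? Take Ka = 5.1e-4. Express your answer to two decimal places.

pKa = −log(5.1 × 10^-4) = 3.292
Using pH = pKa + log([base]/[acid]) with [base]/[acid] = 1.2/0.49:
pH = 3.292 + (+0.389) = 3.68

pH = 3.68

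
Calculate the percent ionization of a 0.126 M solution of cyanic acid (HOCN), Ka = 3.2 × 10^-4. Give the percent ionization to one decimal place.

HOCN ⇌ OCN- + H+; let x = [H+] at equilibrium.
Ka = x²/(C₀ − x); solving the quadratic gives x = 6.19 × 10^-3 M.
Fraction ionized = 6.19 × 10^-3 / 0.126 = 0.0491 → 4.9%

4.9%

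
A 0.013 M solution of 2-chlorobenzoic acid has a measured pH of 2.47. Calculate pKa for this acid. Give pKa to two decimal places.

pKa = 2.92

[H+] = 10^(-2.47) = 3.39 × 10^-3 M
At equilibrium [HA] = 0.013 − 3.39 × 10^-3 = 9.61 × 10^-3 M
Ka = [H+][A-]/[HA] = (3.39 × 10^-3)² / 9.61 × 10^-3 = 1.20 × 10^-3
pKa = -log(1.20 × 10^-3) = 2.92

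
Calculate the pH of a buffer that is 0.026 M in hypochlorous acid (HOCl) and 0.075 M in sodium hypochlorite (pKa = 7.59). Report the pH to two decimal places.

pH = 8.05

pH = pKa + log([A⁻]/[HA]) = 7.59 + log(0.075/0.026)
pH = 7.59 + (+0.460) = 8.05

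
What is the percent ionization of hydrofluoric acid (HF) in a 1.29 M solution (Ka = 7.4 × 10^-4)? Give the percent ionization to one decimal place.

2.4%

HF ⇌ F- + H+; let x = [H+] at equilibrium.
x ≈ √(Ka·C₀) = √(7.4 × 10^-4 × 1.29) = 3.09 × 10^-2 M
Fraction ionized = 3.09 × 10^-2 / 1.29 = 0.0240 → 2.4%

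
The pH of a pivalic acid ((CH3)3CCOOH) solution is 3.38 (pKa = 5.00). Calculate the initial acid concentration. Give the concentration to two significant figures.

[H+] = 10^(-3.38) = 4.17 × 10^-4 M = x
Ka = 10^(−5.00) = 1.00 × 10^-5
Ka = x²/(C₀ − x) ⇒ C₀ = x + x²/Ka
C₀ = 4.17 × 10^-4 + (4.17 × 10^-4)²/(1.00 × 10^-5) = 1.78 × 10^-2 M

C₀ = 1.8 × 10^-2 M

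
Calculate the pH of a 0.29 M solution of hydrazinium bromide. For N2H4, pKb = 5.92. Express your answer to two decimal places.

pH = 4.31

N2H5+ is the conjugate acid of the weak base N2H4.
Kb = 10^(−5.92) = 1.20 × 10^-6
Ka = Kw/Kb = 1.0×10^-14 / 1.20 × 10^-6 = 8.33 × 10^-9
Ka = [H+]²/(0.29 − [H+]) = 8.33 × 10^-9
Assume [H+] ≪ 0.29: [H+] ≈ √(8.33 × 10^-9 × 0.29) = 4.91 × 10^-5 M
pH = −log[H+] = −log(4.91 × 10^-5) = 4.31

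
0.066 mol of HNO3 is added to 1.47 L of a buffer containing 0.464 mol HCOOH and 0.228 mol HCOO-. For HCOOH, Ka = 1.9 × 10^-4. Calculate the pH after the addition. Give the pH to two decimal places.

After neutralization: n(HCOOH) = 0.53 mol, n(HCOO-) = 0.162 mol.
pKa = −log(1.9 × 10^-4) = 3.721
pH = pKa + log([A⁻]/[HA]) = 3.721 + log(0.162/0.53) = 3.721 -0.515

pH = 3.21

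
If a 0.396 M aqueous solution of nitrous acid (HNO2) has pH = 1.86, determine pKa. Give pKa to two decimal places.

[H+] = 10^(-1.86) = 1.38 × 10^-2 M
At equilibrium [HA] = 0.396 − 1.38 × 10^-2 = 3.82 × 10^-1 M
Ka = [H+][A-]/[HA] = (1.38 × 10^-2)² / 3.82 × 10^-1 = 4.99 × 10^-4
pKa = -log(4.99 × 10^-4) = 3.30

pKa = 3.30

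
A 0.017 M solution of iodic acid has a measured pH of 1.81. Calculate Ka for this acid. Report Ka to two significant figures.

[H+] = 10^(-1.81) = 1.55 × 10^-2 M
At equilibrium [HA] = 0.017 − 1.55 × 10^-2 = 1.50 × 10^-3 M
Ka = [H+][A-]/[HA] = (1.55 × 10^-2)² / 1.50 × 10^-3 = 1.6 × 10^-1

Ka = 1.6 × 10^-1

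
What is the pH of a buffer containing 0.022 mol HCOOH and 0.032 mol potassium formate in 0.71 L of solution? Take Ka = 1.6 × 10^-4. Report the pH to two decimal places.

pKa = −log(1.6 × 10^-4) = 3.796
pH = pKa + log([A⁻]/[HA]) = 3.796 + log(0.032/0.022)
pH = 3.796 + (+0.163) = 3.96

pH = 3.96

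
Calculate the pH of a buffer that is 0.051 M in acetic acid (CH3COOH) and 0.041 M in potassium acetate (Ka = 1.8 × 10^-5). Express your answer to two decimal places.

pH = 4.65

pKa = −log(1.8 × 10^-5) = 4.745
Henderson–Hasselbalch: pH = pKa + log([CH3COO-]/[CH3COOH]) = 4.745 + log(0.041/0.051)
pH = 4.745 + (-0.095) = 4.65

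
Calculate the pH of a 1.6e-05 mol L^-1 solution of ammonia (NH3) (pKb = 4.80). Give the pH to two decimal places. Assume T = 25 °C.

NH3 + H2O ⇌ NH4+ + OH-
Kb = 10^(−4.80) = 1.58 × 10^-5
Kb = x²/(1.6e-05 − x) = 1.58 × 10^-5
x is not negligible relative to C₀; solve x² + 1.58e-05·x − 2.53e-10 = 0.
x = (−Kb + √(Kb² + 4·Kb·C₀))/2 = 9.85 × 10^-6 M
pOH = 5.01, so pH = 14.00 − pOH = 8.99

pH = 8.99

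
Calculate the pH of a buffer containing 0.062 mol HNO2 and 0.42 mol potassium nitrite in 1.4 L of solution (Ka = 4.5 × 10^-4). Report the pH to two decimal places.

pKa = −log(4.5 × 10^-4) = 3.347
Using pH = pKa + log([base]/[acid]) with [base]/[acid] = 0.42/0.062:
pH = 3.347 + (+0.831) = 4.18

pH = 4.18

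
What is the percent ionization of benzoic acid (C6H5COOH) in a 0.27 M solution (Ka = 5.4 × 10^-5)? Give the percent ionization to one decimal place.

1.4%

C6H5COOH ⇌ C6H5COO- + H+; let x = [H+] at equilibrium.
x ≈ √(Ka·C₀) = √(5.4 × 10^-5 × 0.27) = 3.82 × 10^-3 M
% ionization = x/C₀ × 100% = 3.82 × 10^-3/0.27 × 100% = 1.4%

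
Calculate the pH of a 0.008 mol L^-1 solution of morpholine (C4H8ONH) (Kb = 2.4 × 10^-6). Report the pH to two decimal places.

pH = 10.14

C4H8ONH + H2O ⇌ C4H8ONH2+ + OH-
Kb = [OH-]²/(0.008 − [OH-]) = 2.4 × 10^-6
Neglecting [OH-] in the denominator: [OH-] = √(2.4 × 10^-6 × 0.008) = 1.39 × 10^-4 M
Check: 1.7% ionized — well under 5%, approximation valid.
pOH = 3.86, so pH = 14.00 − pOH = 10.14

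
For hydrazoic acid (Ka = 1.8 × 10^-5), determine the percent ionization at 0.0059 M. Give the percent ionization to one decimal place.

HN3 ⇌ N3- + H+; let x = [H+] at equilibrium.
Solve x² + 1.8e-05x − 1.06e-07 = 0 → x = 3.17 × 10^-4 M
% ionization = x/C₀ × 100% = 3.17 × 10^-4/0.0059 × 100% = 5.4%

5.4%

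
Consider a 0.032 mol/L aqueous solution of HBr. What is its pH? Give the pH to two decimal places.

HBr is a strong acid and dissociates completely, so [H+] = 0.032 M.
pH = -log(0.032) = 1.49

pH = 1.49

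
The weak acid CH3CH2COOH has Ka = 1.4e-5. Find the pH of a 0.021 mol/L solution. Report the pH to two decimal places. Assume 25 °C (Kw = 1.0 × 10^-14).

pH = 3.27

CH3CH2COOH ⇌ CH3CH2COO- + H+
Ka = x²/(0.021 − x) = 1.4 × 10^-5
Assume x ≪ 0.021: x ≈ √(1.4 × 10^-5 × 0.021) = 5.42 × 10^-4 M
pH = −log(5.42 × 10^-4) = 3.27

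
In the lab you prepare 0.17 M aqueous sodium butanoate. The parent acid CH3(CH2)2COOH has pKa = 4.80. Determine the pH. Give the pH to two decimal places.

CH3(CH2)2COO- is the conjugate base of the weak acid CH3(CH2)2COOH.
Ka = 10^(−4.80) = 1.58 × 10^-5
Kb = Kw/Ka = 1.0×10^-14 / 1.58 × 10^-5 = 6.33 × 10^-10
Let x = [OH-] at equilibrium. Kb = x²/(0.17 − x).
Neglecting x in the denominator: x = √(6.33 × 10^-10 × 0.17) = 1.04 × 10^-5 M
pOH = −log(1.04 × 10^-5) = 4.98; pH = 14.00 − 4.98 = 9.02

pH = 9.02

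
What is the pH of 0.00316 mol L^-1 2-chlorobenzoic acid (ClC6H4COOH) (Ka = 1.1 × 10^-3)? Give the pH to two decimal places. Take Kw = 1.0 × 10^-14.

pH = 2.86

ClC6H4COOH ⇌ ClC6H4COO- + H+
Ka = [H+]²/(0.00316 − [H+]) = 1.1 × 10^-3
Here C₀/Ka ≈ 2.87, so the small-[H+] approximation fails. Use the quadratic:
[H+] = (−Ka + √(Ka² + 4·Ka·C₀))/2 = 1.39 × 10^-3 M
pH = −log(1.39 × 10^-3) = 2.86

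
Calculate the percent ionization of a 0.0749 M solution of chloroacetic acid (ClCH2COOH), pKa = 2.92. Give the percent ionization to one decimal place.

ClCH2COOH ⇌ ClCH2COO- + H+; let x = [H+] at equilibrium.
Ka = 10^(−2.92) = 1.20 × 10^-3
Solve x² + 0.0012x − 8.99e-05 = 0 → x = 8.90 × 10^-3 M
% ionization = x/C₀ × 100% = 8.90 × 10^-3/0.0749 × 100% = 11.9%

11.9%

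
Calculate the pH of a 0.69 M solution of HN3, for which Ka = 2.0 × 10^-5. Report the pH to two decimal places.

HN3 ⇌ N3- + H+
From the ICE table, Ka = [H+]²/(0.69 − [H+]) = 2.0 × 10^-5.
Since Ka ≪ C₀, [H+] ≈ √(Ka·C₀) = 3.71 × 10^-3 M.
Check: 0.54% ionized — well under 5%, approximation valid.
pH = −log[H+] = −log(3.71 × 10^-3) = 2.43

pH = 2.43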